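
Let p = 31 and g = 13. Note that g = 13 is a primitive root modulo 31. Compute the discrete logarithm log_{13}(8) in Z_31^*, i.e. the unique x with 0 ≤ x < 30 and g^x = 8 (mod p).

12

Successive powers of 13 modulo 31:
  13^0=1  13^1=13  13^2=14  13^3=27  13^4=10  13^5=6
  13^6=16  13^7=22  13^8=7  13^9=29  13^10=5  13^11=3
  13^12=8
So 13^12 ≡ 8 (mod 31), giving x = 12.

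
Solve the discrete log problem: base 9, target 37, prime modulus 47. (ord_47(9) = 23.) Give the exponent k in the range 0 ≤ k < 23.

Successive powers of 9 modulo 47:
  9^0=1  9^1=9  9^2=34  9^3=24  9^4=28  9^5=17
  9^6=12  9^7=14  9^8=32  9^9=6  9^10=7  9^11=16
  9^12=3  9^13=27  9^14=8  9^15=25  9^16=37
So 9^16 ≡ 37 (mod 47), giving k = 16.

16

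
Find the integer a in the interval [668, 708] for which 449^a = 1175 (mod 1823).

Compute 449^668 mod 1823 = 1726, then multiply by 449 repeatedly:
  449^668=1726  449^669=199  449^670=24  449^671=1661  449^672=182
  449^673=1506  449^674=1684  449^675=1394  449^676=617  449^677=1760
  449^678=881  449^679=1801  449^680=1060  449^681=137  449^682=1354
  449^683=887  449^684=849  449^685=194  449^686=1425  449^687=1775
  449^688=324  449^689=1459  449^690=634  449^691=278  449^692=858
  449^693=589  449^694=126  449^695=61  449^696=44  449^697=1526
  449^698=1549  449^699=938  449^700=49  449^701=125  449^702=1435
  449^703=796  449^704=96  449^705=1175
Found 1175 at exponent 705.

705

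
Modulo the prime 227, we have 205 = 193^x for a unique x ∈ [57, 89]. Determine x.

76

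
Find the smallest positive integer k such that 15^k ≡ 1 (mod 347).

The order of 15 must divide p − 1 = 346 = 2 · 173.
Divisors: 1, 2, 173, 346.
Check each in increasing order: 15^1 ≡ 15;  15^2 ≡ 225;  15^173 ≡ 346;  15^346 ≡ 1.
Smallest exponent giving 1 is 346.

346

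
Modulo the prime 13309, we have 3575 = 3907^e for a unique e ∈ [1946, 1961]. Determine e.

1949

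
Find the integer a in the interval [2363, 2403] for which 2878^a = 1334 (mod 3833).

2383

Compute 2878^2363 mod 3833 = 3106, then multiply by 2878 repeatedly:
  2878^2363=3106  2878^2364=512  2878^2365=1664  2878^2366=1575  2878^2367=2244
  2878^2368=3460  2878^2369=3579  2878^2370=1091  2878^2371=671  2878^2372=3139
  2878^2373=3494  2878^2374=1773  2878^2375=971  2878^2376=281  2878^2377=3788
  2878^2378=812  2878^2379=2639  2878^2380=1869  2878^2381=1283  2878^2382=1295
  2878^2383=1334
Found 1334 at exponent 2383.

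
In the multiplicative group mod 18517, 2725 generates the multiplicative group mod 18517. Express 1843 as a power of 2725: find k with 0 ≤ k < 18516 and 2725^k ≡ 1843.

8555

Baby-step giant-step with m = ceil(sqrt(18516)) = 137.
Baby table (2725^j mod 18517 for j=0..136):
  0:1  1:2725  2:308  3:6035  4:2279  5:7080  6:16803  7:14151
  8:9081  9:7013  10:881  11:12032  12:12110  13:2456  14:7963  15:15768
  16:8360  17:5090  18:1017  19:12292  20:16964  21:8468  22:3118  23:15764
  24:15977  25:3858  26:13911  27:3176  28:7161  29:15324  30:2065  31:16474
  32:6442  33:334  34:2817  35:10287  36:15854  37:1989  38:13061  39:1551
  40:4599  41:14783  42:9200  43:16499  44:499  45:8034  46:5556  47:11711
  48:7684  49:14690  50:15013  51:6372  52:13271  53:18291  54:13728  55:4460
  56:6348  57:3422  58:10899  59:17024  60:5315  61:3081  62:7524  63:4581
  64:2767  65:3656  66:454  67:15028  68:10213  69:17891  70:16231  71:10879
  72:18075  73:17672  74:12000  75:17495  76:11117  77:13  78:16908  79:4004
  80:4387  81:11110  82:17972  83:14752  84:17310  85:6951  86:17101  87:11453
  88:8280  89:9294  90:13411  91:10934  92:1297  93:16095  94:10619  95:13221
  96:11660  97:16845  98:17499  99:3500  100:1245  101:4014  102:13120  103:14190
  104:4254  105:508  106:14042  107:8328  108:10475  109:9678  110:4342  111:18104
  112:4112  113:2415  114:7340  115:3140  116:1646  117:4236  118:7009  119:8498
  120:10800  121:6487  122:11857  123:16677  124:4107  125:7307  126:5800  127:9999
  128:8768  129:5870  130:15579  131:11811  132:2429  133:8456  134:7452  135:12068
  136:17625
Giant step factor: 2725^(-137) ≡ 3865 (mod 18517).
Scan 1843·3865^i mod 18517 for i = 0, 1, …:
  i=0: 1843   i=1: 12667   i=2: 17524   i=3: 13591
  i=4: 15003   i=5: 9868   i=6: 13317   i=7: 11462
  i=8: 7966   i=9: 13336     …   i=61: 10263
  i=62: 3081
Match at i=62, j=61: k = 62·137 + 61 = 8555.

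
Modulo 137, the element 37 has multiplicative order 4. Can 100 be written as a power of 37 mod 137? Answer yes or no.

⟨37⟩ has order 4; its elements mod 137 are {1, 37, 100, 136}.
100 is in this set.

yes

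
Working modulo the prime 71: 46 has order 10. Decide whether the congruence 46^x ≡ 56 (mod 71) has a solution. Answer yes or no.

⟨46⟩ has order 10; its elements mod 71 are {1, 5, 14, 17, 25, 46, 54, 57, 66, 70}.
56 is not in this set.

no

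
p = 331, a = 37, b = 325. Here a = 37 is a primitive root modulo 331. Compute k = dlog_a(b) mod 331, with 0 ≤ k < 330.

313

Baby-step giant-step with m = ceil(sqrt(330)) = 19.
Baby table (37^j mod 331 for j=0..18):
  0:1  1:37  2:45  3:10  4:39  5:119  6:100  7:59
  8:197  9:7  10:259  11:315  12:70  13:273  14:171  15:38
  16:82  17:55  18:49
Giant step factor: 37^(-19) ≡ 44 (mod 331).
Scan 325·44^i mod 331 for i = 0, 1, …:
  i=0: 325   i=1: 67   i=2: 300   i=3: 291
  i=4: 226   i=5: 14   i=6: 285   i=7: 293
  i=8: 314   i=9: 245     …   i=15: 113
  i=16: 7
Match at i=16, j=9: k = 16·19 + 9 = 313.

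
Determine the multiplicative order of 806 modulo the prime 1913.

478

The order of 806 must divide p − 1 = 1912 = 2^3 · 239.
Divisors: 1, 2, 4, 8, 239, 478, 956, 1912.
Check each in increasing order: 806^1 ≡ 806;  806^2 ≡ 1129;  806^4 ≡ 583;  806^8 ≡ 1288;  806^239 ≡ 1912;  806^478 ≡ 1.
Smallest exponent giving 1 is 478.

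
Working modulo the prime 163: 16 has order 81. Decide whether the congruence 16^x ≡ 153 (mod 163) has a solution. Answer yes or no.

153 ∈ ⟨16⟩ iff 153^81 ≡ 1 (mod 163), since |⟨16⟩| = 81.
153^81 mod 163 = 162.
Since 162 ≠ 1, 153 does not lie in the subgroup.

no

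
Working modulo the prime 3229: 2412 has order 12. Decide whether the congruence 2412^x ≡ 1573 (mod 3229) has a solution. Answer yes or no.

yes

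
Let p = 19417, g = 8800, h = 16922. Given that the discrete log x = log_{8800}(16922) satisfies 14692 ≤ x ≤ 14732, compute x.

14729

Compute 8800^14692 mod 19417 = 10824, then multiply by 8800 repeatedly:
  8800^14692=10824  8800^14693=10815  8800^14694=9283  8800^14695=3081  8800^14696=6668
  8800^14697=226  8800^14698=8266  8800^14699=4718  8800^14700=4854  8800^14701=17217
  8800^14702=18166  8800^14703=639  8800^14704=11687  8800^14705=13168  8800^14706=17161
  8800^14707=10791  8800^14708=11670  8800^14709=18904  8800^14710=9761  8800^14711=15409
  8800^14712=10289  8800^14713=1729  8800^14714=11689  8800^14715=11351  8800^14716=7752
  8800^14717=5679  8800^14718=15259  8800^14719=10645  8800^14720=8392  8800^14721=6749
  8800^14722=14014  8800^14723=5833  8800^14724=11269  8800^14725=4581  8800^14726=3108
  8800^14727=11264  8800^14728=18832  8800^14729=16922
Found 16922 at exponent 14729.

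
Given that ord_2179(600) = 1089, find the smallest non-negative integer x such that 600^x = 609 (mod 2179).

Baby-step giant-step with m = ceil(sqrt(1089)) = 33.
Baby table (600^j mod 2179 for j=0..32):
  0:1  1:600  2:465  3:88  4:504  5:1698  6:1207  7:772
  8:1252  9:1624  10:387  11:1226  12:1277  13:1371  14:1117  15:1247
  16:803  17:241  18:786  19:936  20:1597  21:1619  22:1745  23:1080
  24:837  25:1030  26:1343  27:1749  28:1301  29:518  30:1382  31:1180
  32:2004
Giant step factor: 600^(-33) ≡ 486 (mod 2179).
Scan 609·486^i mod 2179 for i = 0, 1, …:
  i=0: 609   i=1: 1809   i=2: 1037   i=3: 633
  i=4: 399   i=5: 2162   i=6: 454   i=7: 565
  i=8: 36   i=9: 64     …   i=15: 1139
  i=16: 88
Match at i=16, j=3: x = 16·33 + 3 = 531.

531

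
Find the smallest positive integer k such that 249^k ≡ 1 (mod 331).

The order of 249 must divide p − 1 = 330 = 2 · 3 · 5 · 11.
Divisors: 1, 2, 3, 5, 6, 10, 11, 15, 22, 30, 33, 55, 66, 110, 165, 330.
Check each in increasing order: 249^1 ≡ 249;  249^2 ≡ 104;  249^3 ≡ 78;  249^5 ≡ 168;  249^6 ≡ 126;  249^10 ≡ 89;  249^11 ≡ 315;  249^15 ≡ 57;  249^22 ≡ 256;  249^30 ≡ 270;  249^33 ≡ 207;  249^55 ≡ 32;  249^66 ≡ 150;  249^110 ≡ 31;  249^165 ≡ 330;  249^330 ≡ 1.
Smallest exponent giving 1 is 330.

330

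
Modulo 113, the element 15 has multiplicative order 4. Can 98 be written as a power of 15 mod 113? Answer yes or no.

yes

98 ∈ ⟨15⟩ iff 98^4 ≡ 1 (mod 113), since |⟨15⟩| = 4.
98^4 mod 113 = 1.
Since 1 = 1, 98 lies in the subgroup.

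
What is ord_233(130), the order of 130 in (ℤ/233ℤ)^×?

232

The order of 130 must divide p − 1 = 232 = 2^3 · 29.
Divisors: 1, 2, 4, 8, 29, 58, 116, 232.
Check each in increasing order: 130^1 ≡ 130;  130^2 ≡ 124;  130^4 ≡ 231;  130^8 ≡ 4;  130^29 ≡ 136;  130^58 ≡ 89;  130^116 ≡ 232;  130^232 ≡ 1.
Smallest exponent giving 1 is 232.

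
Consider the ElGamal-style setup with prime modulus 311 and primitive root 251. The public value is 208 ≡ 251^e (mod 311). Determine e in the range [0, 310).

Baby-step giant-step with m = ceil(sqrt(310)) = 18.
Baby table (251^j mod 311 for j=0..17):
  0:1  1:251  2:179  3:145  4:8  5:142  6:188  7:227
  8:64  9:203  10:260  11:261  12:201  13:69  14:214  15:222
  16:53  17:241
Giant step factor: 251^(-18) ≡ 208 (mod 311).
Scan 208·208^i mod 311 for i = 0, 1, …:
  i=0: 208   i=1: 35   i=2: 127   i=3: 292
  i=4: 91   i=5: 268   i=6: 75   i=7: 50
  i=8: 137   i=9: 195     …   i=15: 12
  i=16: 8
Match at i=16, j=4: e = 16·18 + 4 = 292.

292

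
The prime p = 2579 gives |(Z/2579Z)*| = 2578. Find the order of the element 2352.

The order of 2352 must divide p − 1 = 2578 = 2 · 1289.
Divisors: 1, 2, 1289, 2578.
Check each in increasing order: 2352^1 ≡ 2352;  2352^2 ≡ 2528;  2352^1289 ≡ 1.
Smallest exponent giving 1 is 1289.

1289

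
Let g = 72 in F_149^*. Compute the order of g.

148

The order of 72 must divide p − 1 = 148 = 2^2 · 37.
Divisors: 1, 2, 4, 37, 74, 148.
Check each in increasing order: 72^1 ≡ 72;  72^2 ≡ 118;  72^4 ≡ 67;  72^37 ≡ 105;  72^74 ≡ 148;  72^148 ≡ 1.
Smallest exponent giving 1 is 148.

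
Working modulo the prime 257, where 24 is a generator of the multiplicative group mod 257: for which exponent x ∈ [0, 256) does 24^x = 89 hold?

6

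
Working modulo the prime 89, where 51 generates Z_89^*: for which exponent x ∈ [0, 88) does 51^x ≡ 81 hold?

76

Baby-step giant-step with m = ceil(sqrt(88)) = 10.
Baby table (51^j mod 89 for j=0..9):
  0:1  1:51  2:20  3:41  4:44  5:19  6:79  7:24
  8:67  9:35
Giant step factor: 51^(-10) ≡ 18 (mod 89).
Scan 81·18^i mod 89 for i = 0, 1, …:
  i=0: 81   i=1: 34   i=2: 78   i=3: 69
  i=4: 85   i=5: 17   i=6: 39   i=7: 79
Match at i=7, j=6: x = 7·10 + 6 = 76.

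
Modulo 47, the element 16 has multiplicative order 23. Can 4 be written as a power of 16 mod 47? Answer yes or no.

yes

4 ∈ ⟨16⟩ iff 4^23 ≡ 1 (mod 47), since |⟨16⟩| = 23.
4^23 mod 47 = 1.
Since 1 = 1, 4 lies in the subgroup.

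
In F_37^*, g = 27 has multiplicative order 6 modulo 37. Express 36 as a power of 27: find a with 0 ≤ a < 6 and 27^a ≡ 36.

Successive powers of 27 modulo 37:
  27^0=1  27^1=27  27^2=26  27^3=36
So 27^3 ≡ 36 (mod 37), giving a = 3.

3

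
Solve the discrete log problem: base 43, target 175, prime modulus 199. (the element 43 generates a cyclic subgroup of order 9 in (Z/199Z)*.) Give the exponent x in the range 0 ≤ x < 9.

7

Successive powers of 43 modulo 199:
  43^0=1  43^1=43  43^2=58  43^3=106  43^4=180  43^5=178
  43^6=92  43^7=175
So 43^7 ≡ 175 (mod 199), giving x = 7.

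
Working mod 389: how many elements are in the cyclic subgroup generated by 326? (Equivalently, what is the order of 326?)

97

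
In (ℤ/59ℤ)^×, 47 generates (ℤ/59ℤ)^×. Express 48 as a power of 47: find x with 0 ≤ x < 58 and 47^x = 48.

20

Baby-step giant-step with m = ceil(sqrt(58)) = 8.
Baby table (47^j mod 59 for j=0..7):
  0:1  1:47  2:26  3:42  4:27  5:30  6:53  7:13
Giant step factor: 47^(-8) ≡ 45 (mod 59).
Scan 48·45^i mod 59 for i = 0, 1, …:
  i=0: 48   i=1: 36   i=2: 27
Match at i=2, j=4: x = 2·8 + 4 = 20.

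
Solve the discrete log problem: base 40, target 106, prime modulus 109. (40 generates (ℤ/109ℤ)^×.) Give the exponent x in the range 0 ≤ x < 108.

94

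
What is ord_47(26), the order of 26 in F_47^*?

The order of 26 must divide p − 1 = 46 = 2 · 23.
Divisors: 1, 2, 23, 46.
Check each in increasing order: 26^1 ≡ 26;  26^2 ≡ 18;  26^23 ≡ 46;  26^46 ≡ 1.
Smallest exponent giving 1 is 46.

46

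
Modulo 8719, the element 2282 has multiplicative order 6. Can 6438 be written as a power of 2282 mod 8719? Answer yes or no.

6438 ∈ ⟨2282⟩ iff 6438^6 ≡ 1 (mod 8719), since |⟨2282⟩| = 6.
6438^6 mod 8719 = 1.
Since 1 = 1, 6438 lies in the subgroup.

yes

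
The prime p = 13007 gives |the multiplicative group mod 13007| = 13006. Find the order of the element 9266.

The order of 9266 must divide p − 1 = 13006 = 2 · 7 · 929.
Divisors: 1, 2, 7, 14, 929, 1858, 6503, 13006.
Check each in increasing order: 9266^1 ≡ 9266;  9266^2 ≡ 12556;  9266^7 ≡ 12787;  9266^14 ≡ 9379;  9266^929 ≡ 6039;  9266^1858 ≡ 10900;  9266^6503 ≡ 13006;  9266^13006 ≡ 1.
Smallest exponent giving 1 is 13006.

13006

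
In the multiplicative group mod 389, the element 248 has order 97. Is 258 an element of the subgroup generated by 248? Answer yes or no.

no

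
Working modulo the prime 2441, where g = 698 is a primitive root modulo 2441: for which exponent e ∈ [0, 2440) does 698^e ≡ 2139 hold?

1888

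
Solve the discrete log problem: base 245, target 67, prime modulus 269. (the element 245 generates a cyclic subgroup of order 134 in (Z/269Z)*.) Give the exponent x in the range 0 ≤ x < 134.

128

Baby-step giant-step with m = ceil(sqrt(134)) = 12.
Baby table (245^j mod 269 for j=0..11):
  0:1  1:245  2:38  3:164  4:99  5:45  6:265  7:96
  8:117  9:151  10:142  11:89
Giant step factor: 245^(-12) ≡ 185 (mod 269).
Scan 67·185^i mod 269 for i = 0, 1, …:
  i=0: 67   i=1: 21   i=2: 119   i=3: 226
  i=4: 115   i=5: 24   i=6: 136   i=7: 143
  i=8: 93   i=9: 258   i=10: 117
Match at i=10, j=8: x = 10·12 + 8 = 128.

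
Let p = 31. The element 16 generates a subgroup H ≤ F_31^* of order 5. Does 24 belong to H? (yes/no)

⟨16⟩ has order 5; its elements mod 31 are {1, 2, 4, 8, 16}.
24 is not in this set.

no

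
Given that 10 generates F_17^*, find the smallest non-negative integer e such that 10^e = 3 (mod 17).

Successive powers of 10 modulo 17:
  10^0=1  10^1=10  10^2=15  10^3=14  10^4=4  10^5=6
  10^6=9  10^7=5  10^8=16  10^9=7  10^10=2  10^11=3
So 10^11 ≡ 3 (mod 17), giving e = 11.

11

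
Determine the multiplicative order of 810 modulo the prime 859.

The order of 810 must divide p − 1 = 858 = 2 · 3 · 11 · 13.
Divisors: 1, 2, 3, 6, 11, 13, 22, 26, 33, 39, 66, 78, 143, 286, 429, 858.
Check each in increasing order: 810^1 ≡ 810;  810^2 ≡ 683;  810^3 ≡ 34;  810^6 ≡ 297;  810^11 ≡ 23;  810^13 ≡ 247;  810^22 ≡ 529;  810^26 ≡ 20;  810^33 ≡ 141;  810^39 ≡ 645;  810^66 ≡ 124;  810^78 ≡ 269;  810^143 ≡ 599;  810^286 ≡ 598;  810^429 ≡ 858;  810^858 ≡ 1.
Smallest exponent giving 1 is 858.

858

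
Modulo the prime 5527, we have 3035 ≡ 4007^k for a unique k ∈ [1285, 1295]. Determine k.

1286

Compute 4007^1285 mod 5527 = 1907, then multiply by 4007 repeatedly:
  4007^1285=1907  4007^1286=3035
Found 3035 at exponent 1286.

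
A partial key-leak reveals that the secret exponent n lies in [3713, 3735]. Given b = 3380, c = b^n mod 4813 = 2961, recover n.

3735

Compute 3380^3713 mod 4813 = 791, then multiply by 3380 repeatedly:
  3380^3713=791  3380^3714=2365  3380^3715=4120  3380^3716=1591  3380^3717=1459
  3380^3718=2908  3380^3719=894  3380^3720=3969  3380^3721=1389  3380^3722=2145
  3380^3723=1722  3380^3724=1443  3380^3725=1771  3380^3726=3421  3380^3727=2154
  3380^3728=3264  3380^3729=924  3380^3730=4296  3380^3731=4472  3380^3732=2540
  3380^3733=3621  3380^3734=4334  3380^3735=2961
Found 2961 at exponent 3735.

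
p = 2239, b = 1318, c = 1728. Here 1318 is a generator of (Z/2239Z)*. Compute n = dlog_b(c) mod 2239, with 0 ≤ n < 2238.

1155

Baby-step giant-step with m = ceil(sqrt(2238)) = 48.
Baby table (1318^j mod 2239 for j=0..47):
  0:1  1:1318  2:1899  3:1919  4:1411  5:1328  6:1645  7:758
  8:450  9:2004  10:1491  11:1535  12:1313  13:2026  14:1380  15:772
  16:990  17:1722  18:1489  19:1138  20:1993  21:427  22:797  23:355
  24:2178  25:206  26:589  27:1608  28:1250  29:1835  30:410  31:781
  32:1657  33:901  34:848  35:403  36:511  37:1798  38:902  39:2166
  40:63  41:191  42:970  43:2230  44:1572  45:821  46:641  47:735
Giant step factor: 1318^(-48) ≡ 2029 (mod 2239).
Scan 1728·2029^i mod 2239 for i = 0, 1, …:
  i=0: 1728   i=1: 2077   i=2: 435   i=3: 449
  i=4: 1987   i=5: 1423   i=6: 1196   i=7: 1847
  i=8: 1716   i=9: 119     …   i=23: 428
  i=24: 1919
Match at i=24, j=3: n = 24·48 + 3 = 1155.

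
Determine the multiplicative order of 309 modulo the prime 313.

The order of 309 must divide p − 1 = 312 = 2^3 · 3 · 13.
Divisors: 1, 2, 3, 4, 6, 8, 12, 13, 24, 26, 39, 52, 78, 104, 156, 312.
Check each in increasing order: 309^1 ≡ 309;  309^2 ≡ 16;  309^3 ≡ 249;  309^4 ≡ 256;  309^6 ≡ 27;  309^8 ≡ 119;  309^12 ≡ 103;  309^13 ≡ 214;  309^24 ≡ 280;  309^26 ≡ 98;  309^39 ≡ 1.
Smallest exponent giving 1 is 39.

39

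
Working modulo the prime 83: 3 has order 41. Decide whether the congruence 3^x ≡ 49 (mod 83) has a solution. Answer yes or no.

yes

49 ∈ ⟨3⟩ iff 49^41 ≡ 1 (mod 83), since |⟨3⟩| = 41.
49^41 mod 83 = 1.
Since 1 = 1, 49 lies in the subgroup.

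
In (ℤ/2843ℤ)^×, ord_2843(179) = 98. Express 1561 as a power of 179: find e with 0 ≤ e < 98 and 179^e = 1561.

73

Baby-step giant-step with m = ceil(sqrt(98)) = 10.
Baby table (179^j mod 2843 for j=0..9):
  0:1  1:179  2:768  3:1008  4:1323  5:848  6:1113  7:217
  8:1884  9:1762
Giant step factor: 179^(-10) ≡ 926 (mod 2843).
Scan 1561·926^i mod 2843 for i = 0, 1, …:
  i=0: 1561   i=1: 1242   i=2: 1520   i=3: 235
  i=4: 1542   i=5: 706   i=6: 2709   i=7: 1008
Match at i=7, j=3: e = 7·10 + 3 = 73.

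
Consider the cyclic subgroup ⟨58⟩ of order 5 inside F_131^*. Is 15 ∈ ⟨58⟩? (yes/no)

no

⟨58⟩ has order 5; its elements mod 131 are {1, 53, 58, 61, 89}.
15 is not in this set.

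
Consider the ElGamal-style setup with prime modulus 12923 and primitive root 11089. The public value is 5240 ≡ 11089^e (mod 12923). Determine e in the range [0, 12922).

4488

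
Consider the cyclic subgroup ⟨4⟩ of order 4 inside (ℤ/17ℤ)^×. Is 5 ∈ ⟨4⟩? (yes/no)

⟨4⟩ has order 4; its elements mod 17 are {1, 4, 13, 16}.
5 is not in this set.

no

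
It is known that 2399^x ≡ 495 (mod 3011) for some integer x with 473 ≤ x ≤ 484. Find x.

474

Compute 2399^473 mod 3011 = 2346, then multiply by 2399 repeatedly:
  2399^473=2346  2399^474=495
Found 495 at exponent 474.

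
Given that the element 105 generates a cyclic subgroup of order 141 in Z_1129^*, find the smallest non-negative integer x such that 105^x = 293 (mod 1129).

27

Baby-step giant-step with m = ceil(sqrt(141)) = 12.
Baby table (105^j mod 1129 for j=0..11):
  0:1  1:105  2:864  3:400  4:227  5:126  6:811  7:480
  8:724  9:377  10:70  11:576
Giant step factor: 105^(-12) ≡ 978 (mod 1129).
Scan 293·978^i mod 1129 for i = 0, 1, …:
  i=0: 293   i=1: 917   i=2: 400
Match at i=2, j=3: x = 2·12 + 3 = 27.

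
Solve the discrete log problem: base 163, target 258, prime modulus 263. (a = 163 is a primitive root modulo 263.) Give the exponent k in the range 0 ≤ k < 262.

250

Baby-step giant-step with m = ceil(sqrt(262)) = 17.
Baby table (163^j mod 263 for j=0..16):
  0:1  1:163  2:6  3:189  4:36  5:82  6:216  7:229
  8:244  9:59  10:149  11:91  12:105  13:20  14:104  15:120
  16:98
Giant step factor: 163^(-17) ≡ 202 (mod 263).
Scan 258·202^i mod 263 for i = 0, 1, …:
  i=0: 258   i=1: 42   i=2: 68   i=3: 60
  i=4: 22   i=5: 236   i=6: 69   i=7: 262
  i=8: 61   i=9: 224     …   i=13: 119
  i=14: 105
Match at i=14, j=12: k = 14·17 + 12 = 250.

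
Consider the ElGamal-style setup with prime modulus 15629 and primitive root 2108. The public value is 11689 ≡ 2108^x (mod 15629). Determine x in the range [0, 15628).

Baby-step giant-step with m = ceil(sqrt(15628)) = 126.
Baby table (2108^j mod 15629 for j=0..125):
  0:1  1:2108  2:5028  3:2562  4:8691  5:3440  6:15293  7:10646
  8:14153  9:14392  10:2447  11:706  12:3493  13:1985  14:11437  15:9278
  16:6145  17:12848  18:14156  19:5087  20:1902  21:8392  22:13937  23:12305
  24:10429  25:9958  26:1717  27:9137  28:5868  29:7205  30:12381  31:14347
  32:1361  33:8881  34:13235  35:1615  36:12927  37:8769  38:11574  39:1123
  40:7305  41:4375  42:1390  43:7497  44:2757  45:13397  46:14902  47:14755
  48:1830  49:12906  50:11388  51:15389  52:9837  53:12342  54:10280  55:8446
  56:2737  57:2495  58:8116  59:10402  60:15558  61:6622  62:2479  63:5646
  64:8099  65:5824  66:8227  67:9955  68:11022  69:9682  70:13811  71:12390
  72:2061  73:15355  74:681  75:13309  76:1317  77:9903  78:10809  79:13919
  80:5619  81:13699  82:10729  83:1569  84:9733  85:11916  86:3125  87:7691
  88:5355  89:4202  90:11802  91:12877  92:12772  93:10238  94:13684  95:10367
  96:4294  97:2561  98:6583  99:14041  100:12731  101:1955  102:10713  103:14728
  104:7430  105:2182  106:4730  107:15167  108:10731  109:5785  110:4160  111:1411
  112:4878  113:14571  114:4683  115:9865  116:8850  117:10403  118:2037  119:11650
  120:5041  121:14337  122:11539  123:5488  124:3244  125:8479
Giant step factor: 2108^(-126) ≡ 9609 (mod 15629).
Scan 11689·9609^i mod 15629 for i = 0, 1, …:
  i=0: 11689   i=1: 9607   i=2: 8789   i=3: 10014
  i=4: 12402   i=5: 15322   i=6: 3918   i=7: 13430
  i=8: 217   i=9: 6496     …   i=14: 11740
  i=15: 15167
Match at i=15, j=107: x = 15·126 + 107 = 1997.

1997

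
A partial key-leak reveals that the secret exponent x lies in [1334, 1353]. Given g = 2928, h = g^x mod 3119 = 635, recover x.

1353

Compute 2928^1334 mod 3119 = 130, then multiply by 2928 repeatedly:
  2928^1334=130  2928^1335=122  2928^1336=1650  2928^1337=2988  2928^1338=69
  2928^1339=2416  2928^1340=156  2928^1341=1394  2928^1342=1980  2928^1343=2338
  2928^1344=2578  2928^1345=404  2928^1346=811  2928^1347=1049  2928^1348=2376
  2928^1349=1558  2928^1350=1846  2928^1351=2980  2928^1352=1597  2928^1353=635
Found 635 at exponent 1353.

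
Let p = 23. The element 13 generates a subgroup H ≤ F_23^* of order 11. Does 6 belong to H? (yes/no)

⟨13⟩ has order 11; its elements mod 23 are {1, 2, 3, 4, 6, 8, 9, 12, 13, 16, 18}.
6 is in this set.

yes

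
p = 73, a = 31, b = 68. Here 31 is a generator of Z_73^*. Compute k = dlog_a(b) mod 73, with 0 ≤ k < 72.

23

Successive powers of 31 modulo 73:
  31^0=1  31^1=31  31^2=12  31^3=7  31^4=71  31^5=11
  31^6=49  31^7=59  31^8=4  31^9=51  31^10=48  31^11=28
  31^12=65  31^13=44  31^14=50  31^15=17  31^16=16  31^17=58
  31^18=46  31^19=39  31^20=41  31^21=30  31^22=54  31^23=68
So 31^23 ≡ 68 (mod 73), giving k = 23.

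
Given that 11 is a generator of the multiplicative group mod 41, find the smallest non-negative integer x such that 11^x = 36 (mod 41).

Successive powers of 11 modulo 41:
  11^0=1  11^1=11  11^2=39  11^3=19  11^4=4  11^5=3
  11^6=33  11^7=35  11^8=16  11^9=12  11^10=9  11^11=17
  11^12=23  11^13=7  11^14=36
So 11^14 ≡ 36 (mod 41), giving x = 14.

14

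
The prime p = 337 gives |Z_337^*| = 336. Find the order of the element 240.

112

The order of 240 must divide p − 1 = 336 = 2^4 · 3 · 7.
Divisors: 1, 2, 3, 4, 6, 7, 8, 12, 14, 16, 21, 24, 28, 42, 48, 56, 84, 112, 168, 336.
Check each in increasing order: 240^1 ≡ 240;  240^2 ≡ 310;  240^3 ≡ 260;  240^4 ≡ 55;  240^6 ≡ 200;  240^7 ≡ 146;  240^8 ≡ 329;  240^12 ≡ 234;  240^14 ≡ 85;  240^16 ≡ 64;  240^21 ≡ 278;  240^24 ≡ 162;  240^28 ≡ 148;  240^42 ≡ 111;  240^48 ≡ 295;  240^56 ≡ 336;  240^84 ≡ 189;  240^112 ≡ 1.
Smallest exponent giving 1 is 112.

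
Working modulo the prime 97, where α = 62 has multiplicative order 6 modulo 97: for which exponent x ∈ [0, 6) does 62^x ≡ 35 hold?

4

Successive powers of 62 modulo 97:
  62^0=1  62^1=62  62^2=61  62^3=96  62^4=35
So 62^4 ≡ 35 (mod 97), giving x = 4.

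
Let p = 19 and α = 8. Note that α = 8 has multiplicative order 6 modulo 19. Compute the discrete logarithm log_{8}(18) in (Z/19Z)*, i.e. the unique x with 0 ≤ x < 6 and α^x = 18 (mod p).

Successive powers of 8 modulo 19:
  8^0=1  8^1=8  8^2=7  8^3=18
So 8^3 ≡ 18 (mod 19), giving x = 3.

3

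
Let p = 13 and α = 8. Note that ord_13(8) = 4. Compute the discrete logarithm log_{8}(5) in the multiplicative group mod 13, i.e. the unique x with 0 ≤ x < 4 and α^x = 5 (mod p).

Successive powers of 8 modulo 13:
  8^0=1  8^1=8  8^2=12  8^3=5
So 8^3 ≡ 5 (mod 13), giving x = 3.

3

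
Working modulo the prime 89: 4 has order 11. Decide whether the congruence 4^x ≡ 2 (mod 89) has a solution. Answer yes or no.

yes

⟨4⟩ has order 11; its elements mod 89 are {1, 2, 4, 8, 16, 32, 39, 45, 64, 67, 78}.
2 is in this set.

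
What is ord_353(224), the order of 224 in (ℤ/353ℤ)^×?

The order of 224 must divide p − 1 = 352 = 2^5 · 11.
Divisors: 1, 2, 4, 8, 11, 16, 22, 32, 44, 88, 176, 352.
Check each in increasing order: 224^1 ≡ 224;  224^2 ≡ 50;  224^4 ≡ 29;  224^8 ≡ 135;  224^11 ≡ 101;  224^16 ≡ 222;  224^22 ≡ 317;  224^32 ≡ 217;  224^44 ≡ 237;  224^88 ≡ 42;  224^176 ≡ 352;  224^352 ≡ 1.
Smallest exponent giving 1 is 352.

352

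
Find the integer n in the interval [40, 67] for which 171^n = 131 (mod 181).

49

Compute 171^40 mod 181 = 80, then multiply by 171 repeatedly:
  171^40=80  171^41=105  171^42=36  171^43=2  171^44=161
  171^45=19  171^46=172  171^47=90  171^48=5  171^49=131
Found 131 at exponent 49.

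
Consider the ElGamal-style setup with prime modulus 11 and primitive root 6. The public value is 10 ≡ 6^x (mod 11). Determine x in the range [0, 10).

5

Successive powers of 6 modulo 11:
  6^0=1  6^1=6  6^2=3  6^3=7  6^4=9  6^5=10
So 6^5 ≡ 10 (mod 11), giving x = 5.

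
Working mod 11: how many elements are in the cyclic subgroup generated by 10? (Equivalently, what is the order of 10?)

2

The order of 10 must divide p − 1 = 10 = 2 · 5.
Divisors: 1, 2, 5, 10.
Check each in increasing order: 10^1 ≡ 10;  10^2 ≡ 1.
Smallest exponent giving 1 is 2.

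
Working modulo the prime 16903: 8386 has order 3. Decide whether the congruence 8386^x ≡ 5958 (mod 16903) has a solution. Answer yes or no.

no

⟨8386⟩ has order 3; its elements mod 16903 are {1, 8386, 8516}.
5958 is not in this set.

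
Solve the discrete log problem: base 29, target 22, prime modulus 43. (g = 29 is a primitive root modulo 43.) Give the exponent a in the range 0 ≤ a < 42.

27

Successive powers of 29 modulo 43:
  29^0=1  29^1=29  29^2=24  29^3=8  29^4=17  29^5=20
  29^6=21  29^7=7  29^8=31  29^9=39  29^10=13  29^11=33
  29^12=11  29^13=18  29^14=6  29^15=2  29^16=15  29^17=5
  29^18=16  29^19=34  29^20=40  29^21=42  29^22=14  29^23=19
  29^24=35  29^25=26  29^26=23  29^27=22
So 29^27 ≡ 22 (mod 43), giving a = 27.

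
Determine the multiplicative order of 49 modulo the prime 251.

The order of 49 must divide p − 1 = 250 = 2 · 5^3.
Divisors: 1, 2, 5, 10, 25, 50, 125, 250.
Check each in increasing order: 49^1 ≡ 49;  49^2 ≡ 142;  49^5 ≡ 100;  49^10 ≡ 211;  49^25 ≡ 113;  49^50 ≡ 219;  49^125 ≡ 1.
Smallest exponent giving 1 is 125.

125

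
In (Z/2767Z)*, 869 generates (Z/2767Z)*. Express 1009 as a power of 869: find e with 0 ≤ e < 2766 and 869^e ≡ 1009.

689

Baby-step giant-step with m = ceil(sqrt(2766)) = 53.
Baby table (869^j mod 2767 for j=0..52):
  0:1  1:869  2:2537  3:2121  4:327  5:1929  6:2266  7:1817
  8:1783  9:2674  10:2193  11:2021  12:1971  13:26  14:458  15:2321
  16:2573  17:201  18:348  19:809  20:203  21:2086  22:349  23:1678
  24:2740  25:1440  26:676  27:840  28:2239  29:490  30:2459  31:747
  32:1665  33:2511  34:1663  35:773  36:2123  37:2065  38:1469  39:974
  40:2471  41:107  42:1672  43:293  44:53  45:1785  46:1645  47:1733
  48:729  49:2625  50:1117  51:2223  52:421
Giant step factor: 869^(-53) ≡ 2456 (mod 2767).
Scan 1009·2456^i mod 2767 for i = 0, 1, …:
  i=0: 1009   i=1: 1639   i=2: 2166   i=3: 1522
  i=4: 2582   i=5: 2195   i=6: 804   i=7: 1753
  i=8: 2683   i=9: 1221   i=10: 2115   i=11: 781
  i=12: 605   i=13: 1
Match at i=13, j=0: e = 13·53 + 0 = 689.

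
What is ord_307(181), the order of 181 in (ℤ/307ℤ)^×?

The order of 181 must divide p − 1 = 306 = 2 · 3^2 · 17.
Divisors: 1, 2, 3, 6, 9, 17, 18, 34, 51, 102, 153, 306.
Check each in increasing order: 181^1 ≡ 181;  181^2 ≡ 219;  181^3 ≡ 36;  181^6 ≡ 68;  181^9 ≡ 299;  181^17 ≡ 287;  181^18 ≡ 64;  181^34 ≡ 93;  181^51 ≡ 289;  181^102 ≡ 17;  181^153 ≡ 1.
Smallest exponent giving 1 is 153.

153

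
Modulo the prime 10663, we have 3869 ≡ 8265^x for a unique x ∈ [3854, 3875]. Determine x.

3859

Compute 8265^3854 mod 10663 = 6382, then multiply by 8265 repeatedly:
  8265^3854=6382  8265^3855=8032  8265^3856=7305  8265^3857=1919  8265^3858=4654
  8265^3859=3869
Found 3869 at exponent 3859.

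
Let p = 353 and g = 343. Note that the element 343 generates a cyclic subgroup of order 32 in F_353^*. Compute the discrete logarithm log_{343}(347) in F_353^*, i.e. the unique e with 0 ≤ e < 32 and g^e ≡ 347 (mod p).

Successive powers of 343 modulo 353:
  343^0=1  343^1=343  343^2=100  343^3=59  343^4=116  343^5=252
  343^6=304  343^7=137  343^8=42  343^9=286  343^10=317  343^11=7
  343^12=283  343^13=347
So 343^13 ≡ 347 (mod 353), giving e = 13.

13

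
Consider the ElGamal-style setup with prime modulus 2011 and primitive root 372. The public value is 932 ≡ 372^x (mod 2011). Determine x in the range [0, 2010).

Baby-step giant-step with m = ceil(sqrt(2010)) = 45.
Baby table (372^j mod 2011 for j=0..44):
  0:1  1:372  2:1636  3:1270  4:1866  5:357  6:78  7:862
  8:915  9:521  10:756  11:1703  12:51  13:873  14:985  15:418
  16:649  17:108  18:1967  19:1731  20:412  21:428  22:347  23:380
  24:590  25:281  26:1971  27:1208  28:923  29:1486  30:1778  31:1808
  32:902  33:1718  34:1609  35:1281  36:1936  37:254  38:1982  39:1278
  40:820  41:1379  42:183  43:1713  44:1760
Giant step factor: 372^(-45) ≡ 1456 (mod 2011).
Scan 932·1456^i mod 2011 for i = 0, 1, …:
  i=0: 932   i=1: 1578   i=2: 1006   i=3: 728
  i=4: 171   i=5: 1623   i=6: 163   i=7: 30
  i=8: 1449   i=9: 205     …   i=37: 726
  i=38: 1281
Match at i=38, j=35: x = 38·45 + 35 = 1745.

1745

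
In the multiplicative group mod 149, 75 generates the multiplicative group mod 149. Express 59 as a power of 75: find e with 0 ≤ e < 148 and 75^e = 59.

91

Baby-step giant-step with m = ceil(sqrt(148)) = 13.
Baby table (75^j mod 149 for j=0..12):
  0:1  1:75  2:112  3:56  4:28  5:14  6:7  7:78
  8:39  9:94  10:47  11:98  12:49
Giant step factor: 75^(-13) ≡ 146 (mod 149).
Scan 59·146^i mod 149 for i = 0, 1, …:
  i=0: 59   i=1: 121   i=2: 84   i=3: 46
  i=4: 11   i=5: 116   i=6: 99   i=7: 1
Match at i=7, j=0: e = 7·13 + 0 = 91.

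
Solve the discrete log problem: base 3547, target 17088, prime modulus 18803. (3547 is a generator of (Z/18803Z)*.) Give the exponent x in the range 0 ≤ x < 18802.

12597

Baby-step giant-step with m = ceil(sqrt(18802)) = 138.
Baby table (3547^j mod 18803 for j=0..137):
  0:1  1:3547  2:2002  3:12363  4:2965  5:5978  6:12985  7:9248
  8:10224  9:12344  10:10784  11:5546  12:3724  13:9322  14:9460  15:10068
  16:4299  17:18123  18:13627  19:11259  20:16904  21:14524  22:15211  23:7610
  24:10365  25:4790  26:11021  27:50  28:8123  29:6085  30:16454  31:16629
  32:16855  33:9948  34:11128  35:3519  36:15504  37:12716  38:14058  39:16973
  40:14828  41:2925  42:14522  43:8117  44:3606  45:4442  46:17663  47:17868
  48:11686  49:8430  50:4440  51:10569  52:13864  53:5763  54:2500  55:11287
  56:3402  57:14171  58:4118  59:15418  60:8522  61:11113  62:6723  63:4277
  64:15301  65:7189  66:2515  67:8083  68:14629  69:11586  70:10987  71:11073
  72:15267  73:18212  74:9659  75:1407  76:7834  77:15167  78:1966  79:16292
  80:6105  81:12182  82:260  83:873  84:12839  85:17870  86:18780  87:12434
  88:10363  89:16499  90:7017  91:12930  92:2193  93:12932  94:9287  95:16936
  96:15210  97:4063  98:8363  99:11230  100:8056  101:12875  102:13941  103:15640
  104:6230  105:4285  106:6071  107:4402  108:7404  109:13000  110:6044  111:2648
  112:9759  113:17653  114:1201  115:10469  116:16421  117:12396  118:7198  119:15635
  120:7298  121:13078  122:665  123:8380  124:15120  125:4484  126:16213  127:7937
  128:4448  129:1339  130:11077  131:10652  132:7417  133:2702  134:13267  135:12943
  136:10698  137:1352
Giant step factor: 3547^(-138) ≡ 4393 (mod 18803).
Scan 17088·4393^i mod 18803 for i = 0, 1, …:
  i=0: 17088   i=1: 6008   i=2: 12535   i=3: 11071
  i=4: 10345   i=5: 17537   i=6: 4150   i=7: 10843
  i=8: 5300   i=9: 4786     …   i=90: 3458
  i=91: 16973
Match at i=91, j=39: x = 91·138 + 39 = 12597.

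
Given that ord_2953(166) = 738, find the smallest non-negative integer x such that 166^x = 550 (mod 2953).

523

Baby-step giant-step with m = ceil(sqrt(738)) = 28.
Baby table (166^j mod 2953 for j=0..27):
  0:1  1:166  2:979  3:99  4:1669  5:2425  6:942  7:2816
  8:882  9:1715  10:1202  11:1681  12:1464  13:878  14:1051  15:239
  16:1285  17:694  18:37  19:236  20:787  21:710  22:2693  23:1135
  24:2371  25:837  26:151  27:1442
Giant step factor: 166^(-28) ≡ 33 (mod 2953).
Scan 550·33^i mod 2953 for i = 0, 1, …:
  i=0: 550   i=1: 432   i=2: 2444   i=3: 921
  i=4: 863   i=5: 1902   i=6: 753   i=7: 1225
  i=8: 2036   i=9: 2222     …   i=17: 902
  i=18: 236
Match at i=18, j=19: x = 18·28 + 19 = 523.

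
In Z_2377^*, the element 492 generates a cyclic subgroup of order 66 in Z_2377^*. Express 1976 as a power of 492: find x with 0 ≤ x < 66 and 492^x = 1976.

Baby-step giant-step with m = ceil(sqrt(66)) = 9.
Baby table (492^j mod 2377 for j=0..8):
  0:1  1:492  2:1987  3:657  4:2349  5:486  6:1412  7:620
  8:784
Giant step factor: 492^(-9) ≡ 1283 (mod 2377).
Scan 1976·1283^i mod 2377 for i = 0, 1, …:
  i=0: 1976   i=1: 1326   i=2: 1703   i=3: 486
Match at i=3, j=5: x = 3·9 + 5 = 32.

32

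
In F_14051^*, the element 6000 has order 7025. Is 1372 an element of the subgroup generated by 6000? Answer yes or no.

no

1372 ∈ ⟨6000⟩ iff 1372^7025 ≡ 1 (mod 14051), since |⟨6000⟩| = 7025.
1372^7025 mod 14051 = 14050.
Since 14050 ≠ 1, 1372 does not lie in the subgroup.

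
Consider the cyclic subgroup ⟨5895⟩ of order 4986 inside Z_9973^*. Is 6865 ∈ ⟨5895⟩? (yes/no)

yes

6865 ∈ ⟨5895⟩ iff 6865^4986 ≡ 1 (mod 9973), since |⟨5895⟩| = 4986.
6865^4986 mod 9973 = 1.
Since 1 = 1, 6865 lies in the subgroup.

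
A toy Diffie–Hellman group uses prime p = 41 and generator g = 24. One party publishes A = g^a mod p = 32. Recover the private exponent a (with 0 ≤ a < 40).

10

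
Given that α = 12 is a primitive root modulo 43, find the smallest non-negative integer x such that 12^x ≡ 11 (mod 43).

Baby-step giant-step with m = ceil(sqrt(42)) = 7.
Baby table (12^j mod 43 for j=0..6):
  0:1  1:12  2:15  3:8  4:10  5:34  6:21
Giant step factor: 12^(-7) ≡ 7 (mod 43).
Scan 11·7^i mod 43 for i = 0, 1, …:
  i=0: 11   i=1: 34
Match at i=1, j=5: x = 1·7 + 5 = 12.

12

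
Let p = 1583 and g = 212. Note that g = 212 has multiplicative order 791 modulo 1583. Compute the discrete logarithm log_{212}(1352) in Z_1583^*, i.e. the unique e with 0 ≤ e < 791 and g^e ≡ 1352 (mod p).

Baby-step giant-step with m = ceil(sqrt(791)) = 29.
Baby table (212^j mod 1583 for j=0..28):
  0:1  1:212  2:620  3:51  4:1314  5:1543  6:1018  7:528
  8:1126  9:1262  10:17  11:438  12:1042  13:867  14:176  15:903
  16:1476  17:1061  18:146  19:875  20:289  21:1114  22:301  23:492
  24:1409  25:1104  26:1347  27:624  28:899
Giant step factor: 212^(-29) ≡ 426 (mod 1583).
Scan 1352·426^i mod 1583 for i = 0, 1, …:
  i=0: 1352   i=1: 1323   i=2: 50   i=3: 721
  i=4: 44   i=5: 1331   i=6: 292   i=7: 918
  i=8: 67   i=9: 48     …   i=14: 628
  i=15: 1
Match at i=15, j=0: e = 15·29 + 0 = 435.

435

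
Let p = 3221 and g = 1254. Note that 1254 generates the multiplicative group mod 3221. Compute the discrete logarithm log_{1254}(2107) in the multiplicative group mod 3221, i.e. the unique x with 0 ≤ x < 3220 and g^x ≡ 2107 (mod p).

Baby-step giant-step with m = ceil(sqrt(3220)) = 57.
Baby table (1254^j mod 3221 for j=0..56):
  0:1  1:1254  2:668  3:212  4:1726  5:3113  6:3071  7:1939
  8:2872  9:410  10:2001  11:95  12:3174  13:2261  14:814  15:2920
  16:2624  17:1855  18:608  19:2276  20:298  21:56  22:2583  23:1977
  24:2209  25:26  26:394  27:1263  28:2291  29:3003  30:413  31:2542
  32:2099  33:589  34:997  35:490  36:2470  37:1999  38:808  39:1838
  40:1837  41:583  42:3136  43:2924  44:1198  45:1306  46:1456  47:2738
  48:3087  49:2677  50:676  51:581  52:628  53:1588  54:774  55:1075
  56:1672
Giant step factor: 1254^(-57) ≡ 88 (mod 3221).
Scan 2107·88^i mod 3221 for i = 0, 1, …:
  i=0: 2107   i=1: 1819   i=2: 2243   i=3: 903
  i=4: 2160   i=5: 41   i=6: 387   i=7: 1846
  i=8: 1398   i=9: 626     …   i=51: 783
  i=52: 1263
Match at i=52, j=27: x = 52·57 + 27 = 2991.

2991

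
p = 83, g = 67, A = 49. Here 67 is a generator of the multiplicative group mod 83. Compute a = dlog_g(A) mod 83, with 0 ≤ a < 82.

4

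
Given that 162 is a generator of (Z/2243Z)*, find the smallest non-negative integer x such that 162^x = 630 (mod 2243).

Baby-step giant-step with m = ceil(sqrt(2242)) = 48.
Baby table (162^j mod 2243 for j=0..47):
  0:1  1:162  2:1571  3:1043  4:741  5:1163  6:2237  7:1271
  8:1789  9:471  10:40  11:1994  12:36  13:1346  14:481  15:1660
  16:2003  17:1494  18:2027  19:896  20:1600  21:1255  22:1440  23:8
  24:1296  25:1353  26:1615  27:1442  28:332  29:2195  30:1196  31:854
  32:1525  33:320  34:251  35:288  36:1796  37:1605  38:2065  39:323
  40:737  41:515  42:439  43:1585  44:1068  45:305  46:64  47:1396
Giant step factor: 162^(-48) ≡ 1067 (mod 2243).
Scan 630·1067^i mod 2243 for i = 0, 1, …:
  i=0: 630   i=1: 1553   i=2: 1717   i=3: 1751
  i=4: 2141   i=5: 1073   i=6: 961   i=7: 336
  i=8: 1875   i=9: 2112     …   i=13: 363
  i=14: 1525
Match at i=14, j=32: x = 14·48 + 32 = 704.

704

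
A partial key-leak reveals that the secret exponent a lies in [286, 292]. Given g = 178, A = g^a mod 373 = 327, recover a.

290

Compute 178^286 mod 373 = 120, then multiply by 178 repeatedly:
  178^286=120  178^287=99  178^288=91  178^289=159  178^290=327
Found 327 at exponent 290.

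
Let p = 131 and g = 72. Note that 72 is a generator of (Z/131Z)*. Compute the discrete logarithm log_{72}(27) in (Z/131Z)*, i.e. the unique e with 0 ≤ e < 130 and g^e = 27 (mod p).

28

Successive powers of 72 modulo 131:
  72^0=1  72^1=72  72^2=75  72^3=29  72^4=123  72^5=79
  72^6=55  72^7=30  72^8=64  72^9=23  72^10=84  72^11=22
  72^12=12  72^13=78  72^14=114  72^15=86  72^16=35  72^17=31
  72^18=5  72^19=98  72^20=113  72^21=14  72^22=91  72^23=2
  72^24=13  72^25=19  72^26=58  72^27=115  72^28=27
So 72^28 ≡ 27 (mod 131), giving e = 28.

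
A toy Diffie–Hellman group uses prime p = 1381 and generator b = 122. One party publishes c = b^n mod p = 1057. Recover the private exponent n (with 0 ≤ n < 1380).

660

Baby-step giant-step with m = ceil(sqrt(1380)) = 38.
Baby table (122^j mod 1381 for j=0..37):
  0:1  1:122  2:1074  3:1214  4:341  5:172  6:269  7:1055
  8:277  9:650  10:583  11:695  12:549  13:690  14:1320  15:844
  16:774  17:520  18:1295  19:556  20:163  21:552  22:1056  23:399
  24:343  25:416  26:1036  27:721  28:959  29:994  30:1121  31:43
  32:1103  33:609  34:1105  35:853  36:491  37:519
Giant step factor: 122^(-38) ≡ 405 (mod 1381).
Scan 1057·405^i mod 1381 for i = 0, 1, …:
  i=0: 1057   i=1: 1356   i=2: 923   i=3: 945
  i=4: 188   i=5: 185   i=6: 351   i=7: 1293
  i=8: 266   i=9: 12     …   i=16: 259
  i=17: 1320
Match at i=17, j=14: n = 17·38 + 14 = 660.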